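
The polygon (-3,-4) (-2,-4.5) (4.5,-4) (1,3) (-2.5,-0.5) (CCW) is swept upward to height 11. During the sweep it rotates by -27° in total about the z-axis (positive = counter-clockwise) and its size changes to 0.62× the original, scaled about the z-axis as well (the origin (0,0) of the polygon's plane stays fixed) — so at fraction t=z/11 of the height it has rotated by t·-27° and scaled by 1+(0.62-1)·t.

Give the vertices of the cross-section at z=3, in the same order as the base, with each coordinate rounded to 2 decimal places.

t = z/height = 3/11 = 0.272727
s = 1 + (scale-1)·z/height = 1 + (0.62-1)·3/11 = 0.896364
θ = twist·z/height = -27°·3/11 = -7.3636° = -0.128520 rad
cos θ = 0.991753, sin θ = -0.128166 (intermediates below are computed at full precision and shown rounded to 5 d.p.)
v1: (-3,-4) → rotate → (-3.48792,-3.58251) → ×s → (-3.12645,-3.21123) → (-3.13,-3.21)
v2: (-2,-4.5) → rotate → (-2.56025,-4.20655) → ×s → (-2.29492,-3.77060) → (-2.29,-3.77)
v3: (4.5,-4) → rotate → (3.95022,-4.54376) → ×s → (3.54084,-4.07286) → (3.54,-4.07)
v4: (1,3) → rotate → (1.37625,2.84709) → ×s → (1.23362,2.55203) → (1.23,2.55)
v5: (-2.5,-0.5) → rotate → (-2.54346,-0.17546) → ×s → (-2.27987,-0.15728) → (-2.28,-0.16)

Cross-section at z=3: (-3.13,-3.21) (-2.29,-3.77) (3.54,-4.07) (1.23,2.55) (-2.28,-0.16)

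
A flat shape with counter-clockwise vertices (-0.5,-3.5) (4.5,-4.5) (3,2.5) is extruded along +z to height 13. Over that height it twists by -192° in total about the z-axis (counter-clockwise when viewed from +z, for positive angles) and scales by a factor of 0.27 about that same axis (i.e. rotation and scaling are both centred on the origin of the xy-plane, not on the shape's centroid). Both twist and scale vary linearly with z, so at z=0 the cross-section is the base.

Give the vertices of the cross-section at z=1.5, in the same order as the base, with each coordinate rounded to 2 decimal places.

Cross-section at z=1.5: (-1.63,-2.80) (2.26,-5.37) (3.41,1.08)

t = z/height = 1.5/13 = 0.115385
s = 1 + (scale-1)·z/height = 1 + (0.27-1)·1.5/13 = 0.915769
θ = twist·z/height = -192°·1.5/13 = -22.1538° = -0.386658 rad
cos θ = 0.926175, sin θ = -0.377095 (intermediates below are computed at full precision and shown rounded to 5 d.p.)
v1: (-0.5,-3.5) → rotate → (-1.78292,-3.05306) → ×s → (-1.63274,-2.79590) → (-1.63,-2.80)
v2: (4.5,-4.5) → rotate → (2.47086,-5.86471) → ×s → (2.26274,-5.37072) → (2.26,-5.37)
v3: (3,2.5) → rotate → (3.72126,1.18415) → ×s → (3.40782,1.08441) → (3.41,1.08)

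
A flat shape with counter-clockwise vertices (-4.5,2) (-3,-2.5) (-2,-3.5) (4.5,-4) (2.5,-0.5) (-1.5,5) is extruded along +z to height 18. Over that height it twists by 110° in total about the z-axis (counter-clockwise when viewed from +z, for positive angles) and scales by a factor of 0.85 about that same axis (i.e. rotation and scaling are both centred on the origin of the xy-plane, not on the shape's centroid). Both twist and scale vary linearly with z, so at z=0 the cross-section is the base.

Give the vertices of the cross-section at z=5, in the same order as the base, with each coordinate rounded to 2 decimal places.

t = z/height = 5/18 = 0.277778
s = 1 + (scale-1)·z/height = 1 + (0.85-1)·5/18 = 0.958333
θ = twist·z/height = 110°·5/18 = 30.5556° = 0.533295 rad
cos θ = 0.861137, sin θ = 0.508374 (intermediates below are computed at full precision and shown rounded to 5 d.p.)
v1: (-4.5,2) → rotate → (-4.89186,-0.56541) → ×s → (-4.68803,-0.54185) → (-4.69,-0.54)
v2: (-3,-2.5) → rotate → (-1.31248,-3.67796) → ×s → (-1.25779,-3.52471) → (-1.26,-3.52)
v3: (-2,-3.5) → rotate → (0.05703,-4.03073) → ×s → (0.05466,-3.86278) → (0.05,-3.86)
v4: (4.5,-4) → rotate → (5.90861,-1.15687) → ×s → (5.66242,-1.10866) → (5.66,-1.11)
v5: (2.5,-0.5) → rotate → (2.40703,0.84037) → ×s → (2.30674,0.80535) → (2.31,0.81)
v6: (-1.5,5) → rotate → (-3.83357,3.54312) → ×s → (-3.67384,3.39549) → (-3.67,3.40)

Cross-section at z=5: (-4.69,-0.54) (-1.26,-3.52) (0.05,-3.86) (5.66,-1.11) (2.31,0.81) (-3.67,3.40)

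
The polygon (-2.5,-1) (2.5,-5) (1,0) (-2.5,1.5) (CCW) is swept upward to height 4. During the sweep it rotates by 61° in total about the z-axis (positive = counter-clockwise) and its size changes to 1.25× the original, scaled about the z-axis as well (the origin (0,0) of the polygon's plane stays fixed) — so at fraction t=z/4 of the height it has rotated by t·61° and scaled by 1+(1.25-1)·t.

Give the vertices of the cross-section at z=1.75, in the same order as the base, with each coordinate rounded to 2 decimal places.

t = z/height = 1.75/4 = 0.4375
s = 1 + (scale-1)·z/height = 1 + (1.25-1)·1.75/4 = 1.109375
θ = twist·z/height = 61°·1.75/4 = 26.6875° = 0.465785 rad
cos θ = 0.893469, sin θ = 0.449124 (intermediates below are computed at full precision and shown rounded to 5 d.p.)
v1: (-2.5,-1) → rotate → (-1.78455,-2.01628) → ×s → (-1.97973,-2.23681) → (-1.98,-2.24)
v2: (2.5,-5) → rotate → (4.47929,-3.34454) → ×s → (4.96922,-3.71035) → (4.97,-3.71)
v3: (1,0) → rotate → (0.89347,0.44912) → ×s → (0.99119,0.49825) → (0.99,0.50)
v4: (-2.5,1.5) → rotate → (-2.90736,0.21739) → ×s → (-3.22535,0.24117) → (-3.23,0.24)

Cross-section at z=1.75: (-1.98,-2.24) (4.97,-3.71) (0.99,0.50) (-3.23,0.24)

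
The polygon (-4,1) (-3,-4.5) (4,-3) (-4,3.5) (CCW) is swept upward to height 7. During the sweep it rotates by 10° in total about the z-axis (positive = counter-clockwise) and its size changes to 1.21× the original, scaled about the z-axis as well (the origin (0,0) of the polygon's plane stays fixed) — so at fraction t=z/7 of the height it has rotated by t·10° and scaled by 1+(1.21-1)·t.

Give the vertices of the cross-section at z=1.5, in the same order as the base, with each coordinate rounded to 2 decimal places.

t = z/height = 1.5/7 = 0.214286
s = 1 + (scale-1)·z/height = 1 + (1.21-1)·1.5/7 = 1.045000
θ = twist·z/height = 10°·1.5/7 = 2.1429° = 0.037400 rad
cos θ = 0.999301, sin θ = 0.037391 (intermediates below are computed at full precision and shown rounded to 5 d.p.)
v1: (-4,1) → rotate → (-4.03459,0.84974) → ×s → (-4.21615,0.88797) → (-4.22,0.89)
v2: (-3,-4.5) → rotate → (-2.82964,-4.60903) → ×s → (-2.95698,-4.81643) → (-2.96,-4.82)
v3: (4,-3) → rotate → (4.10938,-2.84834) → ×s → (4.29430,-2.97651) → (4.29,-2.98)
v4: (-4,3.5) → rotate → (-4.12807,3.34799) → ×s → (-4.31384,3.49865) → (-4.31,3.50)

Cross-section at z=1.5: (-4.22,0.89) (-2.96,-4.82) (4.29,-2.98) (-4.31,3.50)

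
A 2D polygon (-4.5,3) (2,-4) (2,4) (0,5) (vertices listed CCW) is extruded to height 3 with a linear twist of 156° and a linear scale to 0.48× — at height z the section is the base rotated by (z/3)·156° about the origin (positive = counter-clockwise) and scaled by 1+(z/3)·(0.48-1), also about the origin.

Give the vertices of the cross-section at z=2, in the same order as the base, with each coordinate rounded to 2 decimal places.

t = z/height = 2/3 = 0.666667
s = 1 + (scale-1)·z/height = 1 + (0.48-1)·2/3 = 0.653333
θ = twist·z/height = 156°·2/3 = 104.0000° = 1.815142 rad
cos θ = -0.241922, sin θ = 0.970296 (intermediates below are computed at full precision and shown rounded to 5 d.p.)
v1: (-4.5,3) → rotate → (-1.82224,-5.09210) → ×s → (-1.19053,-3.32684) → (-1.19,-3.33)
v2: (2,-4) → rotate → (3.39734,2.90828) → ×s → (2.21959,1.90008) → (2.22,1.90)
v3: (2,4) → rotate → (-4.36503,0.97290) → ×s → (-2.85182,0.63563) → (-2.85,0.64)
v4: (0,5) → rotate → (-4.85148,-1.20961) → ×s → (-3.16963,-0.79028) → (-3.17,-0.79)

Cross-section at z=2: (-1.19,-3.33) (2.22,1.90) (-2.85,0.64) (-3.17,-0.79)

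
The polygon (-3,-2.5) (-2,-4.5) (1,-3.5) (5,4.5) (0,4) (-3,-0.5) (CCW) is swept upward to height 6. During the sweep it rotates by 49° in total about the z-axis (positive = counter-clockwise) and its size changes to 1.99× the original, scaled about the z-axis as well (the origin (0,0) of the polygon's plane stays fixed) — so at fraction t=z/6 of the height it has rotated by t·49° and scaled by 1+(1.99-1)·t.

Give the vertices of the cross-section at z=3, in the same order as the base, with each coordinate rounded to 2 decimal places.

t = z/height = 3/6 = 0.5
s = 1 + (scale-1)·z/height = 1 + (1.99-1)·3/6 = 1.495000
θ = twist·z/height = 49°·3/6 = 24.5000° = 0.427606 rad
cos θ = 0.909961, sin θ = 0.414693 (intermediates below are computed at full precision and shown rounded to 5 d.p.)
v1: (-3,-2.5) → rotate → (-1.69315,-3.51898) → ×s → (-2.53126,-5.26088) → (-2.53,-5.26)
v2: (-2,-4.5) → rotate → (0.04620,-4.92421) → ×s → (0.06906,-7.36170) → (0.07,-7.36)
v3: (1,-3.5) → rotate → (2.36139,-2.77017) → ×s → (3.53027,-4.14141) → (3.53,-4.14)
v4: (5,4.5) → rotate → (2.68369,6.16829) → ×s → (4.01211,9.22160) → (4.01,9.22)
v5: (0,4) → rotate → (-1.65877,3.63985) → ×s → (-2.47987,5.44157) → (-2.48,5.44)
v6: (-3,-0.5) → rotate → (-2.52254,-1.69906) → ×s → (-3.77119,-2.54010) → (-3.77,-2.54)

Cross-section at z=3: (-2.53,-5.26) (0.07,-7.36) (3.53,-4.14) (4.01,9.22) (-2.48,5.44) (-3.77,-2.54)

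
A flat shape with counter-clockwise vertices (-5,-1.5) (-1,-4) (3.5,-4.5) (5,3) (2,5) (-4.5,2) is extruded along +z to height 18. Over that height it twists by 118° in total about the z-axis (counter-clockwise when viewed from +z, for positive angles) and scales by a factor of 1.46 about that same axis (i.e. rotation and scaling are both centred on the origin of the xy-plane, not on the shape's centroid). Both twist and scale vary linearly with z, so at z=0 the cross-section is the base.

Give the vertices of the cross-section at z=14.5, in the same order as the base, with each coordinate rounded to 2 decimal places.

t = z/height = 14.5/18 = 0.805556
s = 1 + (scale-1)·z/height = 1 + (1.46-1)·14.5/18 = 1.370556
θ = twist·z/height = 118°·14.5/18 = 95.0556° = 1.659032 rad
cos θ = -0.088122, sin θ = 0.996110 (intermediates below are computed at full precision and shown rounded to 5 d.p.)
v1: (-5,-1.5) → rotate → (1.93477,-4.84837) → ×s → (2.65171,-6.64496) → (2.65,-6.64)
v2: (-1,-4) → rotate → (4.07256,-0.64362) → ×s → (5.58167,-0.88212) → (5.58,-0.88)
v3: (3.5,-4.5) → rotate → (4.17407,3.88293) → ×s → (5.72079,5.32177) → (5.72,5.32)
v4: (5,3) → rotate → (-3.42894,4.71618) → ×s → (-4.69955,6.46379) → (-4.70,6.46)
v5: (2,5) → rotate → (-5.15679,1.55161) → ×s → (-7.06767,2.12657) → (-7.07,2.13)
v6: (-4.5,2) → rotate → (-1.59567,-4.65874) → ×s → (-2.18696,-6.38506) → (-2.19,-6.39)

Cross-section at z=14.5: (2.65,-6.64) (5.58,-0.88) (5.72,5.32) (-4.70,6.46) (-7.07,2.13) (-2.19,-6.39)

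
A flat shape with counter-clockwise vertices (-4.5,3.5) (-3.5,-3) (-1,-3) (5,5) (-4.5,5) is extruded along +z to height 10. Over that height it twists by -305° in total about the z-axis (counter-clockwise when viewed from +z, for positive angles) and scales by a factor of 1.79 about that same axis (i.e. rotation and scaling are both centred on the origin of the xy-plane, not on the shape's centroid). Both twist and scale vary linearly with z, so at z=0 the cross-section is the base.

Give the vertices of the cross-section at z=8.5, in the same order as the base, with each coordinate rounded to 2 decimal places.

Cross-section at z=8.5: (-4.34,-8.48) (6.02,-4.81) (5.24,-0.71) (-9.77,6.65) (-6.81,-8.95)

t = z/height = 8.5/10 = 0.85
s = 1 + (scale-1)·z/height = 1 + (1.79-1)·8.5/10 = 1.671500
θ = twist·z/height = -305°·8.5/10 = -259.2500° = -4.524766 rad
cos θ = -0.186524, sin θ = 0.982450 (intermediates below are computed at full precision and shown rounded to 5 d.p.)
v1: (-4.5,3.5) → rotate → (-2.59922,-5.07386) → ×s → (-4.34459,-8.48096) → (-4.34,-8.48)
v2: (-3.5,-3) → rotate → (3.60019,-2.87900) → ×s → (6.01771,-4.81226) → (6.02,-4.81)
v3: (-1,-3) → rotate → (3.13388,-0.42288) → ×s → (5.23827,-0.70684) → (5.24,-0.71)
v4: (5,5) → rotate → (-5.84487,3.97963) → ×s → (-9.76970,6.65195) → (-9.77,6.65)
v5: (-4.5,5) → rotate → (-4.07289,-5.35365) → ×s → (-6.80784,-8.94862) → (-6.81,-8.95)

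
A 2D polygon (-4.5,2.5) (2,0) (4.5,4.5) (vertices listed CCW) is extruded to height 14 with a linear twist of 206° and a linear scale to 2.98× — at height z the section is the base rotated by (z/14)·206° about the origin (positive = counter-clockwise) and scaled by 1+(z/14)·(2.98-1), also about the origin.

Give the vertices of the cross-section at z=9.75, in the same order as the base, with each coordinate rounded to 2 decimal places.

Cross-section at z=9.75: (5.06,-11.15) (-3.82,2.83) (-14.97,-2.23)

t = z/height = 9.75/14 = 0.696429
s = 1 + (scale-1)·z/height = 1 + (2.98-1)·9.75/14 = 2.378929
θ = twist·z/height = 206°·9.75/14 = 143.4643° = 2.503924 rad
cos θ = -0.803486, sin θ = 0.595324 (intermediates below are computed at full precision and shown rounded to 5 d.p.)
v1: (-4.5,2.5) → rotate → (2.12738,-4.68767) → ×s → (5.06088,-11.15164) → (5.06,-11.15)
v2: (2,0) → rotate → (-1.60697,1.19065) → ×s → (-3.82287,2.83247) → (-3.82,2.83)
v3: (4.5,4.5) → rotate → (-6.29464,-0.93673) → ×s → (-14.97451,-2.22841) → (-14.97,-2.23)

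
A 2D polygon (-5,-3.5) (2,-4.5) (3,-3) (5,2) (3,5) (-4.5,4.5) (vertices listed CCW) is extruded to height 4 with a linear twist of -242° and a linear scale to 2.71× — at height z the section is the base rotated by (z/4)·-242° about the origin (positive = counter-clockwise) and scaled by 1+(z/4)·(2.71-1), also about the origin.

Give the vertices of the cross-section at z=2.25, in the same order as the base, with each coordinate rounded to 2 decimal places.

t = z/height = 2.25/4 = 0.5625
s = 1 + (scale-1)·z/height = 1 + (2.71-1)·2.25/4 = 1.961875
θ = twist·z/height = -242°·2.25/4 = -136.1250° = -2.375829 rad
cos θ = -0.720854, sin θ = -0.693087 (intermediates below are computed at full precision and shown rounded to 5 d.p.)
v1: (-5,-3.5) → rotate → (1.17846,5.98842) → ×s → (2.31200,11.74854) → (2.31,11.75)
v2: (2,-4.5) → rotate → (-4.56060,1.85767) → ×s → (-8.94733,3.64451) → (-8.95,3.64)
v3: (3,-3) → rotate → (-4.24182,0.08330) → ×s → (-8.32193,0.16342) → (-8.32,0.16)
v4: (5,2) → rotate → (-2.21809,-4.90714) → ×s → (-4.35162,-9.62720) → (-4.35,-9.63)
v5: (3,5) → rotate → (1.30288,-5.68353) → ×s → (2.55608,-11.15038) → (2.56,-11.15)
v6: (-4.5,4.5) → rotate → (6.36273,-0.12495) → ×s → (12.48289,-0.24513) → (12.48,-0.25)

Cross-section at z=2.25: (2.31,11.75) (-8.95,3.64) (-8.32,0.16) (-4.35,-9.63) (2.56,-11.15) (12.48,-0.25)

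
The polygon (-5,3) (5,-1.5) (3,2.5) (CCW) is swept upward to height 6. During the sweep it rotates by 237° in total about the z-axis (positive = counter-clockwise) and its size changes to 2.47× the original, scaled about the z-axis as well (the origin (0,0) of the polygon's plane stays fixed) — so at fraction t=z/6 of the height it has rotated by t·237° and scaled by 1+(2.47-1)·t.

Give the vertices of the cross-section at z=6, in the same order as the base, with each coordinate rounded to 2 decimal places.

Cross-section at z=6: (12.94,6.32) (-9.83,-8.34) (1.14,-9.58)

t = z/height = 6/6 = 1
s = 1 + (scale-1)·z/height = 1 + (2.47-1)·6/6 = 2.470000
θ = twist·z/height = 237°·6/6 = 237.0000° = 4.136430 rad
cos θ = -0.544639, sin θ = -0.838671 (intermediates below are computed at full precision and shown rounded to 5 d.p.)
v1: (-5,3) → rotate → (5.23921,2.55944) → ×s → (12.94084,6.32181) → (12.94,6.32)
v2: (5,-1.5) → rotate → (-3.98120,-3.37639) → ×s → (-9.83357,-8.33969) → (-9.83,-8.34)
v3: (3,2.5) → rotate → (0.46276,-3.87761) → ×s → (1.14302,-9.57769) → (1.14,-9.58)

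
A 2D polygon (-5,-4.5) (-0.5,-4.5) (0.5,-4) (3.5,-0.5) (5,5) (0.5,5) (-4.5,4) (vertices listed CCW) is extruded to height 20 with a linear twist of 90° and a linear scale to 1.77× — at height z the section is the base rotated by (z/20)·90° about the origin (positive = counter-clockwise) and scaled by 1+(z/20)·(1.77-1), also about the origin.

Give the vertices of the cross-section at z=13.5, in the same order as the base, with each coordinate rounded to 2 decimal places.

Cross-section at z=13.5: (2.25,-9.97) (5.60,-4.00) (5.68,-2.31) (3.26,4.27) (-2.92,10.34) (-6.26,4.38) (-8.65,-3.00)

t = z/height = 13.5/20 = 0.675
s = 1 + (scale-1)·z/height = 1 + (1.77-1)·13.5/20 = 1.519750
θ = twist·z/height = 90°·13.5/20 = 60.7500° = 1.060288 rad
cos θ = 0.488621, sin θ = 0.872496 (intermediates below are computed at full precision and shown rounded to 5 d.p.)
v1: (-5,-4.5) → rotate → (1.48313,-6.56128) → ×s → (2.25398,-9.97150) → (2.25,-9.97)
v2: (-0.5,-4.5) → rotate → (3.68192,-2.63504) → ×s → (5.59560,-4.00461) → (5.60,-4.00)
v3: (0.5,-4) → rotate → (3.73429,-1.51824) → ×s → (5.67519,-2.30734) → (5.68,-2.31)
v4: (3.5,-0.5) → rotate → (2.14642,2.80943) → ×s → (3.26203,4.26962) → (3.26,4.27)
v5: (5,5) → rotate → (-1.91937,6.80559) → ×s → (-2.91697,10.34279) → (-2.92,10.34)
v6: (0.5,5) → rotate → (-4.11817,2.87935) → ×s → (-6.25859,4.37590) → (-6.26,4.38)
v7: (-4.5,4) → rotate → (-5.68878,-1.97175) → ×s → (-8.64552,-2.99656) → (-8.65,-3.00)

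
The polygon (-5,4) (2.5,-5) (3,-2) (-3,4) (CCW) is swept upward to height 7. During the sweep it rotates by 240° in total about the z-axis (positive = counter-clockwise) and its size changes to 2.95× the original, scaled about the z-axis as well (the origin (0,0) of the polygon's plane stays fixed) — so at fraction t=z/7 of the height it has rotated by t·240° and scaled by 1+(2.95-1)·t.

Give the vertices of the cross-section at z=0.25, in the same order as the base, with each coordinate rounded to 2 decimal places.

Cross-section at z=0.25: (-5.93,3.43) (3.44,-4.89) (3.49,-1.64) (-3.81,3.75)

t = z/height = 0.25/7 = 0.0357143
s = 1 + (scale-1)·z/height = 1 + (2.95-1)·0.25/7 = 1.069643
θ = twist·z/height = 240°·0.25/7 = 8.5714° = 0.149600 rad
cos θ = 0.988831, sin θ = 0.149042 (intermediates below are computed at full precision and shown rounded to 5 d.p.)
v1: (-5,4) → rotate → (-5.54032,3.21011) → ×s → (-5.92617,3.43367) → (-5.93,3.43)
v2: (2.5,-5) → rotate → (3.21729,-4.57155) → ×s → (3.44135,-4.88992) → (3.44,-4.89)
v3: (3,-2) → rotate → (3.26458,-1.53053) → ×s → (3.49193,-1.63713) → (3.49,-1.64)
v4: (-3,4) → rotate → (-3.56266,3.50820) → ×s → (-3.81078,3.75252) → (-3.81,3.75)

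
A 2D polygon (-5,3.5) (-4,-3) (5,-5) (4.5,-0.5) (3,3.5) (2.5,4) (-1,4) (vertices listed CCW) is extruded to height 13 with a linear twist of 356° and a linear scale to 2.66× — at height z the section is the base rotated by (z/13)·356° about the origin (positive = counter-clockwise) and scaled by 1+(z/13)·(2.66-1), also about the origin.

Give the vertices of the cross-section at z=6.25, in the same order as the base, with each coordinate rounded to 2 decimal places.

t = z/height = 6.25/13 = 0.480769
s = 1 + (scale-1)·z/height = 1 + (2.66-1)·6.25/13 = 1.798077
θ = twist·z/height = 356°·6.25/13 = 171.1538° = 2.987198 rad
cos θ = -0.988105, sin θ = 0.153782 (intermediates below are computed at full precision and shown rounded to 5 d.p.)
v1: (-5,3.5) → rotate → (4.40229,-4.22728) → ×s → (7.91565,-7.60097) → (7.92,-7.60)
v2: (-4,-3) → rotate → (4.41376,2.34919) → ×s → (7.93629,4.22402) → (7.94,4.22)
v3: (5,-5) → rotate → (-4.17161,5.70943) → ×s → (-7.50088,10.26600) → (-7.50,10.27)
v4: (4.5,-0.5) → rotate → (-4.36958,1.18607) → ×s → (-7.85684,2.13265) → (-7.86,2.13)
v5: (3,3.5) → rotate → (-3.50255,-2.99702) → ×s → (-6.29786,-5.38887) → (-6.30,-5.39)
v6: (2.5,4) → rotate → (-3.08539,-3.56796) → ×s → (-5.54777,-6.41547) → (-5.55,-6.42)
v7: (-1,4) → rotate → (0.37298,-4.10620) → ×s → (0.67064,-7.38327) → (0.67,-7.38)

Cross-section at z=6.25: (7.92,-7.60) (7.94,4.22) (-7.50,10.27) (-7.86,2.13) (-6.30,-5.39) (-5.55,-6.42) (0.67,-7.38)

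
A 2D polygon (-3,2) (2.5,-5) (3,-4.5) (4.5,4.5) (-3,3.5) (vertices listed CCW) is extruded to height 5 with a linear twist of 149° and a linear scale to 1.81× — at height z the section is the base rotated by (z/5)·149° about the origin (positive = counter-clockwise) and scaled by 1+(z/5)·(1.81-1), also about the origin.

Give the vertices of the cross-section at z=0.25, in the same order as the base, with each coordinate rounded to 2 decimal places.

Cross-section at z=0.25: (-3.36,1.66) (3.25,-4.82) (3.70,-4.24) (4.04,5.25) (-3.57,3.21)

t = z/height = 0.25/5 = 0.05
s = 1 + (scale-1)·z/height = 1 + (1.81-1)·0.25/5 = 1.040500
θ = twist·z/height = 149°·0.25/5 = 7.4500° = 0.130027 rad
cos θ = 0.991558, sin θ = 0.129661 (intermediates below are computed at full precision and shown rounded to 5 d.p.)
v1: (-3,2) → rotate → (-3.23400,1.59413) → ×s → (-3.36497,1.65870) → (-3.36,1.66)
v2: (2.5,-5) → rotate → (3.12720,-4.63364) → ×s → (3.25385,-4.82130) → (3.25,-4.82)
v3: (3,-4.5) → rotate → (3.55815,-4.07303) → ×s → (3.70225,-4.23799) → (3.70,-4.24)
v4: (4.5,4.5) → rotate → (3.87854,5.04549) → ×s → (4.03562,5.24983) → (4.04,5.25)
v5: (-3,3.5) → rotate → (-3.42849,3.08147) → ×s → (-3.56734,3.20627) → (-3.57,3.21)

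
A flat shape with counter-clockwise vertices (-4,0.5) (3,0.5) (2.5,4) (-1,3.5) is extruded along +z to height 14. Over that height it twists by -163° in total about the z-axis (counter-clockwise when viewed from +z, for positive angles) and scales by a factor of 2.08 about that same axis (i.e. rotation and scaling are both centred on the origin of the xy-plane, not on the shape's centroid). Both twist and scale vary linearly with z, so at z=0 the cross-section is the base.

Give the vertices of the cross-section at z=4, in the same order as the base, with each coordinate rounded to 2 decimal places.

t = z/height = 4/14 = 0.285714
s = 1 + (scale-1)·z/height = 1 + (2.08-1)·4/14 = 1.308571
θ = twist·z/height = -163°·4/14 = -46.5714° = -0.812825 rad
cos θ = 0.687450, sin θ = -0.726232 (intermediates below are computed at full precision and shown rounded to 5 d.p.)
v1: (-4,0.5) → rotate → (-2.38668,3.24865) → ×s → (-3.12315,4.25109) → (-3.12,4.25)
v2: (3,0.5) → rotate → (2.42547,-1.83497) → ×s → (3.17389,-2.40119) → (3.17,-2.40)
v3: (2.5,4) → rotate → (4.62355,0.93422) → ×s → (6.05025,1.22249) → (6.05,1.22)
v4: (-1,3.5) → rotate → (1.85436,3.13231) → ×s → (2.42657,4.09885) → (2.43,4.10)

Cross-section at z=4: (-3.12,4.25) (3.17,-2.40) (6.05,1.22) (2.43,4.10)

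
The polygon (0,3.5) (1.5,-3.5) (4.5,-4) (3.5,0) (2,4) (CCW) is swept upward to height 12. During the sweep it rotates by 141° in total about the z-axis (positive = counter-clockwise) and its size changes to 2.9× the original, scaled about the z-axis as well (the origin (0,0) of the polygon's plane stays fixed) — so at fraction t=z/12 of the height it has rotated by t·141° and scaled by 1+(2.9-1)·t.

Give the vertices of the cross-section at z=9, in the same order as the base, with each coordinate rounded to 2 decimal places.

t = z/height = 9/12 = 0.75
s = 1 + (scale-1)·z/height = 1 + (2.9-1)·9/12 = 2.425000
θ = twist·z/height = 141°·9/12 = 105.7500° = 1.845686 rad
cos θ = -0.271440, sin θ = 0.962455 (intermediates below are computed at full precision and shown rounded to 5 d.p.)
v1: (0,3.5) → rotate → (-3.36859,-0.95004) → ×s → (-8.16884,-2.30385) → (-8.17,-2.30)
v2: (1.5,-3.5) → rotate → (2.96143,2.39372) → ×s → (7.18147,5.80478) → (7.18,5.80)
v3: (4.5,-4) → rotate → (2.62834,5.41681) → ×s → (6.37372,13.13577) → (6.37,13.14)
v4: (3.5,0) → rotate → (-0.95004,3.36859) → ×s → (-2.30385,8.16884) → (-2.30,8.17)
v5: (2,4) → rotate → (-4.39270,0.83915) → ×s → (-10.65230,2.03494) → (-10.65,2.03)

Cross-section at z=9: (-8.17,-2.30) (7.18,5.80) (6.37,13.14) (-2.30,8.17) (-10.65,2.03)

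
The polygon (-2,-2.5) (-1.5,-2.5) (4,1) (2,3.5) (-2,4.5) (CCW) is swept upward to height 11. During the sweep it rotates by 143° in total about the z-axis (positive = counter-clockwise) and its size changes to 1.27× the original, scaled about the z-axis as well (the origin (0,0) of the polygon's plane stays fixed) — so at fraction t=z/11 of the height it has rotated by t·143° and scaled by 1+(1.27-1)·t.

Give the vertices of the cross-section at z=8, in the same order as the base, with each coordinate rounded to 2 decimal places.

t = z/height = 8/11 = 0.727273
s = 1 + (scale-1)·z/height = 1 + (1.27-1)·8/11 = 1.196364
θ = twist·z/height = 143°·8/11 = 104.0000° = 1.815142 rad
cos θ = -0.241922, sin θ = 0.970296 (intermediates below are computed at full precision and shown rounded to 5 d.p.)
v1: (-2,-2.5) → rotate → (2.90958,-1.33579) → ×s → (3.48092,-1.59809) → (3.48,-1.60)
v2: (-1.5,-2.5) → rotate → (2.78862,-0.85064) → ×s → (3.33621,-1.01767) → (3.34,-1.02)
v3: (4,1) → rotate → (-1.93798,3.63926) → ×s → (-2.31853,4.35388) → (-2.32,4.35)
v4: (2,3.5) → rotate → (-3.87988,1.09386) → ×s → (-4.64175,1.30866) → (-4.64,1.31)
v5: (-2,4.5) → rotate → (-3.88249,-3.02924) → ×s → (-4.64487,-3.62407) → (-4.64,-3.62)

Cross-section at z=8: (3.48,-1.60) (3.34,-1.02) (-2.32,4.35) (-4.64,1.31) (-4.64,-3.62)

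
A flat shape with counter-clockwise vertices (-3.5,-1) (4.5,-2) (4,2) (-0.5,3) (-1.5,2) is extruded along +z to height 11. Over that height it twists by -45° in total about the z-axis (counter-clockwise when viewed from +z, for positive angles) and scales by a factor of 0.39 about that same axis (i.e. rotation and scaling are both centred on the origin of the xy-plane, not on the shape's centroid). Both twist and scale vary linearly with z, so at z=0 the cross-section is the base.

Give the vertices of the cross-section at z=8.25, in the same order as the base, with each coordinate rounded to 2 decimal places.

Cross-section at z=8.25: (-1.88,0.60) (1.43,-2.26) (2.41,-0.30) (0.68,1.50) (-0.07,1.35)

t = z/height = 8.25/11 = 0.75
s = 1 + (scale-1)·z/height = 1 + (0.39-1)·8.25/11 = 0.542500
θ = twist·z/height = -45°·8.25/11 = -33.7500° = -0.589049 rad
cos θ = 0.831470, sin θ = -0.555570 (intermediates below are computed at full precision and shown rounded to 5 d.p.)
v1: (-3.5,-1) → rotate → (-3.46571,1.11303) → ×s → (-1.88015,0.60382) → (-1.88,0.60)
v2: (4.5,-2) → rotate → (2.63047,-4.16301) → ×s → (1.42703,-2.25843) → (1.43,-2.26)
v3: (4,2) → rotate → (4.43702,-0.55934) → ×s → (2.40708,-0.30344) → (2.41,-0.30)
v4: (-0.5,3) → rotate → (1.25098,2.77219) → ×s → (0.67865,1.50392) → (0.68,1.50)
v5: (-1.5,2) → rotate → (-0.13606,2.49629) → ×s → (-0.07381,1.35424) → (-0.07,1.35)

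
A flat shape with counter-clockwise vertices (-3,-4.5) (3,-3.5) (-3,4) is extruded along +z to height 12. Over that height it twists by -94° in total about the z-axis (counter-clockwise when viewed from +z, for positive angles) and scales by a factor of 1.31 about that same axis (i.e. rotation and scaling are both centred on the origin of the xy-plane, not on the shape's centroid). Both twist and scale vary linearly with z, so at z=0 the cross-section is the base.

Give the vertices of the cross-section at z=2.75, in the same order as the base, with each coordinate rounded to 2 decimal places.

t = z/height = 2.75/12 = 0.229167
s = 1 + (scale-1)·z/height = 1 + (1.31-1)·2.75/12 = 1.071042
θ = twist·z/height = -94°·2.75/12 = -21.5417° = -0.375973 rad
cos θ = 0.930151, sin θ = -0.367178 (intermediates below are computed at full precision and shown rounded to 5 d.p.)
v1: (-3,-4.5) → rotate → (-4.44275,-3.08415) → ×s → (-4.75837,-3.30325) → (-4.76,-3.30)
v2: (3,-3.5) → rotate → (1.50533,-4.35706) → ×s → (1.61227,-4.66659) → (1.61,-4.67)
v3: (-3,4) → rotate → (-1.32174,4.82214) → ×s → (-1.41564,5.16471) → (-1.42,5.16)

Cross-section at z=2.75: (-4.76,-3.30) (1.61,-4.67) (-1.42,5.16)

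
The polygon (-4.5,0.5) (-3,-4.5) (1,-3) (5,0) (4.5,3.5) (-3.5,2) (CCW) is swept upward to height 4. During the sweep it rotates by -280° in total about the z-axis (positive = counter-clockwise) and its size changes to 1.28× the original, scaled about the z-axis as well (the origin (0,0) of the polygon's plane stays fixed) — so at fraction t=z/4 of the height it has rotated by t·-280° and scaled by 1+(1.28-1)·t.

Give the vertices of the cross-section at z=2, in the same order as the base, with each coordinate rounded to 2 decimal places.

t = z/height = 2/4 = 0.5
s = 1 + (scale-1)·z/height = 1 + (1.28-1)·2/4 = 1.140000
θ = twist·z/height = -280°·2/4 = -140.0000° = -2.443461 rad
cos θ = -0.766044, sin θ = -0.642788 (intermediates below are computed at full precision and shown rounded to 5 d.p.)
v1: (-4.5,0.5) → rotate → (3.76859,2.50952) → ×s → (4.29620,2.86086) → (4.30,2.86)
v2: (-3,-4.5) → rotate → (-0.59441,5.37556) → ×s → (-0.67763,6.12814) → (-0.68,6.13)
v3: (1,-3) → rotate → (-2.69441,1.65535) → ×s → (-3.07162,1.88709) → (-3.07,1.89)
v4: (5,0) → rotate → (-3.83022,-3.21394) → ×s → (-4.36645,-3.66389) → (-4.37,-3.66)
v5: (4.5,3.5) → rotate → (-1.19744,-5.57370) → ×s → (-1.36509,-6.35402) → (-1.37,-6.35)
v6: (-3.5,2) → rotate → (3.96673,0.71767) → ×s → (4.52207,0.81814) → (4.52,0.82)

Cross-section at z=2: (4.30,2.86) (-0.68,6.13) (-3.07,1.89) (-4.37,-3.66) (-1.37,-6.35) (4.52,0.82)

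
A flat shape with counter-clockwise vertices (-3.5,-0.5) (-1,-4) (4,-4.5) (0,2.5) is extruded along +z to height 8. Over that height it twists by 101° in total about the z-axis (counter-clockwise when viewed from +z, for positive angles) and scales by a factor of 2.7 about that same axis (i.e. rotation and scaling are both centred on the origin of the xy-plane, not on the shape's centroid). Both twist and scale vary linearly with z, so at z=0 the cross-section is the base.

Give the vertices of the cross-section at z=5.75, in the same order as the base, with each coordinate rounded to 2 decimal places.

Cross-section at z=5.75: (-1.27,-7.75) (7.82,-4.78) (12.20,5.49) (-5.30,1.66)

t = z/height = 5.75/8 = 0.71875
s = 1 + (scale-1)·z/height = 1 + (2.7-1)·5.75/8 = 2.221875
θ = twist·z/height = 101°·5.75/8 = 72.5938° = 1.267000 rad
cos θ = 0.299145, sin θ = 0.954208 (intermediates below are computed at full precision and shown rounded to 5 d.p.)
v1: (-3.5,-0.5) → rotate → (-0.56990,-3.48930) → ×s → (-1.26625,-7.75279) → (-1.27,-7.75)
v2: (-1,-4) → rotate → (3.51769,-2.15079) → ×s → (7.81586,-4.77878) → (7.82,-4.78)
v3: (4,-4.5) → rotate → (5.49051,2.47068) → ×s → (12.19924,5.48954) → (12.20,5.49)
v4: (0,2.5) → rotate → (-2.38552,0.74786) → ×s → (-5.30033,1.66166) → (-5.30,1.66)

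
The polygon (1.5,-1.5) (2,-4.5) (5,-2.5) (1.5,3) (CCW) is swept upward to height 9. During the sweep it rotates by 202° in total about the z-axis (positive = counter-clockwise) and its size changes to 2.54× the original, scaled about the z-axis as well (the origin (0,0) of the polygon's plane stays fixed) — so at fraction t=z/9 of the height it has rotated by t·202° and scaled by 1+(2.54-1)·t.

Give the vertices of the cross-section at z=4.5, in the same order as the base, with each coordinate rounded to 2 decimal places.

t = z/height = 4.5/9 = 0.5
s = 1 + (scale-1)·z/height = 1 + (2.54-1)·4.5/9 = 1.770000
θ = twist·z/height = 202°·4.5/9 = 101.0000° = 1.762783 rad
cos θ = -0.190809, sin θ = 0.981627 (intermediates below are computed at full precision and shown rounded to 5 d.p.)
v1: (1.5,-1.5) → rotate → (1.18623,1.75865) → ×s → (2.09962,3.11282) → (2.10,3.11)
v2: (2,-4.5) → rotate → (4.03570,2.82189) → ×s → (7.14320,4.99475) → (7.14,4.99)
v3: (5,-2.5) → rotate → (1.50002,5.38516) → ×s → (2.65504,9.53173) → (2.66,9.53)
v4: (1.5,3) → rotate → (-3.23110,0.90001) → ×s → (-5.71904,1.59302) → (-5.72,1.59)

Cross-section at z=4.5: (2.10,3.11) (7.14,4.99) (2.66,9.53) (-5.72,1.59)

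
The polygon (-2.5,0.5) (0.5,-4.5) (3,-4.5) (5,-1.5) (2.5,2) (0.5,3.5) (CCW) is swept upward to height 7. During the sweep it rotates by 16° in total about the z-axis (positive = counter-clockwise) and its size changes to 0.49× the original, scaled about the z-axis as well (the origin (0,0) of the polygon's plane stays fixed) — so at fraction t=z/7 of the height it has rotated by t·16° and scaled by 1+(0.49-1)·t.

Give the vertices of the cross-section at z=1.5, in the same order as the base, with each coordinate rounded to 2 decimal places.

t = z/height = 1.5/7 = 0.214286
s = 1 + (scale-1)·z/height = 1 + (0.49-1)·1.5/7 = 0.890714
θ = twist·z/height = 16°·1.5/7 = 3.4286° = 0.059840 rad
cos θ = 0.998210, sin θ = 0.059804 (intermediates below are computed at full precision and shown rounded to 5 d.p.)
v1: (-2.5,0.5) → rotate → (-2.52543,0.34959) → ×s → (-2.24943,0.31139) → (-2.25,0.31)
v2: (0.5,-4.5) → rotate → (0.76822,-4.46204) → ×s → (0.68427,-3.97441) → (0.68,-3.97)
v3: (3,-4.5) → rotate → (3.26375,-4.31253) → ×s → (2.90707,-3.84123) → (2.91,-3.84)
v4: (5,-1.5) → rotate → (5.08076,-1.19829) → ×s → (4.52550,-1.06734) → (4.53,-1.07)
v5: (2.5,2) → rotate → (2.37592,2.14593) → ×s → (2.11626,1.91141) → (2.12,1.91)
v6: (0.5,3.5) → rotate → (0.28979,3.52364) → ×s → (0.25812,3.13855) → (0.26,3.14)

Cross-section at z=1.5: (-2.25,0.31) (0.68,-3.97) (2.91,-3.84) (4.53,-1.07) (2.12,1.91) (0.26,3.14)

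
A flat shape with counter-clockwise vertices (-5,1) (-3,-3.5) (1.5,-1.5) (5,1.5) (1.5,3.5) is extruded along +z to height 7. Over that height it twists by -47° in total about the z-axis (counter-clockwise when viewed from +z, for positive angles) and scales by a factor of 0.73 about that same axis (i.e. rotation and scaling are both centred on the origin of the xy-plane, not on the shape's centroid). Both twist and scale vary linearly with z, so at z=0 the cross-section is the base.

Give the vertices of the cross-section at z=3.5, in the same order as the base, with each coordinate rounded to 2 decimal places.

Cross-section at z=3.5: (-3.62,2.52) (-3.59,-1.74) (0.67,-1.71) (4.48,-0.53) (2.40,2.26)

t = z/height = 3.5/7 = 0.5
s = 1 + (scale-1)·z/height = 1 + (0.73-1)·3.5/7 = 0.865000
θ = twist·z/height = -47°·3.5/7 = -23.5000° = -0.410152 rad
cos θ = 0.917060, sin θ = -0.398749 (intermediates below are computed at full precision and shown rounded to 5 d.p.)
v1: (-5,1) → rotate → (-4.18655,2.91081) → ×s → (-3.62137,2.51785) → (-3.62,2.52)
v2: (-3,-3.5) → rotate → (-4.14680,-2.01346) → ×s → (-3.58698,-1.74165) → (-3.59,-1.74)
v3: (1.5,-1.5) → rotate → (0.77747,-1.97371) → ×s → (0.67251,-1.70726) → (0.67,-1.71)
v4: (5,1.5) → rotate → (5.18342,-0.61816) → ×s → (4.48366,-0.53470) → (4.48,-0.53)
v5: (1.5,3.5) → rotate → (2.77121,2.61159) → ×s → (2.39710,2.25902) → (2.40,2.26)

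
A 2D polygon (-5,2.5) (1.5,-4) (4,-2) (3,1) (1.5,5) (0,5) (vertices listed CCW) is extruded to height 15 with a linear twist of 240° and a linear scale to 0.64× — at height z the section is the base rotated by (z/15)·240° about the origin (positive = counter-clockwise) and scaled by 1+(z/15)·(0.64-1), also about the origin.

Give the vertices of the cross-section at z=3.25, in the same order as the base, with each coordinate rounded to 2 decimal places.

Cross-section at z=3.25: (-4.65,-2.21) (3.76,-1.18) (3.72,1.77) (0.98,2.75) (-2.78,3.93) (-3.63,2.84)

t = z/height = 3.25/15 = 0.216667
s = 1 + (scale-1)·z/height = 1 + (0.64-1)·3.25/15 = 0.922000
θ = twist·z/height = 240°·3.25/15 = 52.0000° = 0.907571 rad
cos θ = 0.615661, sin θ = 0.788011 (intermediates below are computed at full precision and shown rounded to 5 d.p.)
v1: (-5,2.5) → rotate → (-5.04833,-2.40090) → ×s → (-4.65456,-2.21363) → (-4.65,-2.21)
v2: (1.5,-4) → rotate → (4.07554,-1.28063) → ×s → (3.75764,-1.18074) → (3.76,-1.18)
v3: (4,-2) → rotate → (4.03867,1.92072) → ×s → (3.72365,1.77090) → (3.72,1.77)
v4: (3,1) → rotate → (1.05897,2.97969) → ×s → (0.97637,2.74728) → (0.98,2.75)
v5: (1.5,5) → rotate → (-3.01656,4.26032) → ×s → (-2.78127,3.92802) → (-2.78,3.93)
v6: (0,5) → rotate → (-3.94005,3.07831) → ×s → (-3.63273,2.83820) → (-3.63,2.84)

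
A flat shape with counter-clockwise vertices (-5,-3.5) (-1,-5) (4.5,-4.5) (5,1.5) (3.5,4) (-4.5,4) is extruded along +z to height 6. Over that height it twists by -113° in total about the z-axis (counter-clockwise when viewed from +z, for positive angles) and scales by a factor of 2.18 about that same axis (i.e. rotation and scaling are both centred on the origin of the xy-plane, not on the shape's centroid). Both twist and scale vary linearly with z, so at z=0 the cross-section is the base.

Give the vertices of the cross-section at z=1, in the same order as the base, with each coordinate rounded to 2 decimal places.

t = z/height = 1/6 = 0.166667
s = 1 + (scale-1)·z/height = 1 + (2.18-1)·1/6 = 1.196667
θ = twist·z/height = -113°·1/6 = -18.8333° = -0.328704 rad
cos θ = 0.946462, sin θ = -0.322816 (intermediates below are computed at full precision and shown rounded to 5 d.p.)
v1: (-5,-3.5) → rotate → (-5.86217,-1.69853) → ×s → (-7.01506,-2.03258) → (-7.02,-2.03)
v2: (-1,-5) → rotate → (-2.56054,-4.40949) → ×s → (-3.06412,-5.27669) → (-3.06,-5.28)
v3: (4.5,-4.5) → rotate → (2.80640,-5.71175) → ×s → (3.35833,-6.83506) → (3.36,-6.84)
v4: (5,1.5) → rotate → (5.21653,-0.19439) → ×s → (6.24245,-0.23262) → (6.24,-0.23)
v5: (3.5,4) → rotate → (4.60388,2.65599) → ×s → (5.50931,3.17833) → (5.51,3.18)
v6: (-4.5,4) → rotate → (-2.96781,5.23852) → ×s → (-3.55148,6.26876) → (-3.55,6.27)

Cross-section at z=1: (-7.02,-2.03) (-3.06,-5.28) (3.36,-6.84) (6.24,-0.23) (5.51,3.18) (-3.55,6.27)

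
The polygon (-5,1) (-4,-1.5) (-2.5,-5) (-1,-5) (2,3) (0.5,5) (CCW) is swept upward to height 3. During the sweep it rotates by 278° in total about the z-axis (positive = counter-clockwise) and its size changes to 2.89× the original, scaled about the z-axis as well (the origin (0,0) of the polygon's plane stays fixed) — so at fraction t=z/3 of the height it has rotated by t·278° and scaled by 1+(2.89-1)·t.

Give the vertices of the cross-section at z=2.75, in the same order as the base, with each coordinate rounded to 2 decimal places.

t = z/height = 2.75/3 = 0.916667
s = 1 + (scale-1)·z/height = 1 + (2.89-1)·2.75/3 = 2.732500
θ = twist·z/height = 278°·2.75/3 = 254.8333° = 4.447681 rad
cos θ = -0.261628, sin θ = -0.965169 (intermediates below are computed at full precision and shown rounded to 5 d.p.)
v1: (-5,1) → rotate → (2.27331,4.56422) → ×s → (6.21181,12.47172) → (6.21,12.47)
v2: (-4,-1.5) → rotate → (-0.40124,4.25312) → ×s → (-1.09640,11.62164) → (-1.10,11.62)
v3: (-2.5,-5) → rotate → (-4.17178,3.72106) → ×s → (-11.39938,10.16780) → (-11.40,10.17)
v4: (-1,-5) → rotate → (-4.56422,2.27331) → ×s → (-12.47172,6.21181) → (-12.47,6.21)
v5: (2,3) → rotate → (2.37225,-2.71522) → ×s → (6.48218,-7.41934) → (6.48,-7.42)
v6: (0.5,5) → rotate → (4.69503,-1.79072) → ×s → (12.82917,-4.89315) → (12.83,-4.89)

Cross-section at z=2.75: (6.21,12.47) (-1.10,11.62) (-11.40,10.17) (-12.47,6.21) (6.48,-7.42) (12.83,-4.89)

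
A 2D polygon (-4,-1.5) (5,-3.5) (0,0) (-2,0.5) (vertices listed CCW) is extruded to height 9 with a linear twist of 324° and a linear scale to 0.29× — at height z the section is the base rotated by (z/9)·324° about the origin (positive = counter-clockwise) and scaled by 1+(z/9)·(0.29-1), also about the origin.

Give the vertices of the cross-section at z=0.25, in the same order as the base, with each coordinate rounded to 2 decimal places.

Cross-section at z=0.25: (-3.64,-2.07) (5.38,-2.62) (0.00,0.00) (-2.01,0.18)

t = z/height = 0.25/9 = 0.0277778
s = 1 + (scale-1)·z/height = 1 + (0.29-1)·0.25/9 = 0.980278
θ = twist·z/height = 324°·0.25/9 = 9.0000° = 0.157080 rad
cos θ = 0.987688, sin θ = 0.156434 (intermediates below are computed at full precision and shown rounded to 5 d.p.)
v1: (-4,-1.5) → rotate → (-3.71610,-2.10727) → ×s → (-3.64281,-2.06571) → (-3.64,-2.07)
v2: (5,-3.5) → rotate → (5.48596,-2.67474) → ×s → (5.37777,-2.62199) → (5.38,-2.62)
v3: (0,0) → rotate → (0.00000,0.00000) → ×s → (0.00000,0.00000) → (0.00,0.00)
v4: (-2,0.5) → rotate → (-2.05359,0.18098) → ×s → (-2.01309,0.17741) → (-2.01,0.18)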